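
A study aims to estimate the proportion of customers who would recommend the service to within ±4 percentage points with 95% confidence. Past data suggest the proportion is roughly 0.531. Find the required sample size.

For a proportion with margin E = 0.04 at 95% confidence, z = 1.960.
n = p̂(1−p̂)(z/E)² = 0.531 × 0.469 × (1.960/0.04)² = 597.94
Round up: n = 598.

n = 598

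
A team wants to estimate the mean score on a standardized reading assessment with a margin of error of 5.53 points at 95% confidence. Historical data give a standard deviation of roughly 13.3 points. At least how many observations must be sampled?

n = 23

For a mean, the margin of error is E = z·σ/√n, so n = (zσ/E)².
At 95% confidence, z = 1.960.
n = (1.960 × 13.3 / 5.53)² = 22.22
Round up: n = 23.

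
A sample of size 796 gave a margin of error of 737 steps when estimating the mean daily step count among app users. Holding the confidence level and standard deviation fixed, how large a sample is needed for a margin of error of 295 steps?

4969

Margin of error scales as 1/√n, so n₂ = n₁·(E₁/E₂)².
n₂ = 796 × (737/295)² = 796 × 6.242 = 4968.63
Round up: n₂ = 4969.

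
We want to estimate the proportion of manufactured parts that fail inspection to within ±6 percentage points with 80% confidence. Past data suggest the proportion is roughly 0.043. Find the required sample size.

n = 19

For a proportion with margin E = 0.06 at 80% confidence, z = 1.282.
n = p̂(1−p̂)(z/E)² = 0.043 × 0.957 × (1.282/0.06)² = 18.79
Round up: n = 19.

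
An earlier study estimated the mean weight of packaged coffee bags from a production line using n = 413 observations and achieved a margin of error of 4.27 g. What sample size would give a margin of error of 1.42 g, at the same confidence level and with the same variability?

Margin of error scales as 1/√n, so n₂ = n₁·(E₁/E₂)².
n₂ = 413 × (4.27/1.42)² = 413 × 9.042 = 3734.35
Round up: n₂ = 3735.

3735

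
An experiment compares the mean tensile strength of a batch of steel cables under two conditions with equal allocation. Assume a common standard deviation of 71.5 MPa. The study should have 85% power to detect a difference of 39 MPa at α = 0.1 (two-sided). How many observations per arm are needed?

For two equal groups, n per group = 2·((z_{α/2} + z_β)·σ/δ)².
z_{α/2} = 1.645; z_β = 1.036 (power 85%).
n = 2 × (2.681 × 71.5 / 39)² = 2 × 24.16 = 48.32
Round up: n = 49 per group.

49 per group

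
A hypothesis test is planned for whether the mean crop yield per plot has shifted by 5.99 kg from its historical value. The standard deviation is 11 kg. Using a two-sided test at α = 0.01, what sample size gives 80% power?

For a one-sample z-test, n = ((z_{α/2} + z_β)·σ/δ)².
z_{α/2} = 2.576 (two-sided α = 0.01); z_β = 0.842 (power 80% → β = 0.2).
n = (3.418 × 11 / 5.99)² = 39.40
Round up: n = 40.

n = 40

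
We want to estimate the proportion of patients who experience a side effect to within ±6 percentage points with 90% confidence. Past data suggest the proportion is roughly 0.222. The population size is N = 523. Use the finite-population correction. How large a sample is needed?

105

For a proportion with margin E = 0.06 at 90% confidence, z = 1.645.
n = p̂(1−p̂)(z/E)² = 0.222 × 0.778 × (1.645/0.06)² = 129.83 — call this n₀.
Finite-population correction with N = 523: n = n₀ / (1 + (n₀−1)/N) = 129.83 / 1.246 = 104.20
Round up: n = 105.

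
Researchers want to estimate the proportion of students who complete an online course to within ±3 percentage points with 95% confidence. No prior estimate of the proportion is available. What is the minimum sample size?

For a proportion with margin E = 0.03 at 95% confidence, z = 1.960.
With no prior estimate, use p = 0.5, which maximizes p(1−p) at 0.25.
n = 0.25 × (z/E)² = 0.25 × (1.960/0.03)² = 1067.11
Round up: n = 1068.

n = 1068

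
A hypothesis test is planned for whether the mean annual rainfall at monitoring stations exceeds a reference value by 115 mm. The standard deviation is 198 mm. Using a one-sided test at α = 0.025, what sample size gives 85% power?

For a one-sample z-test, n = ((z_α + z_β)·σ/δ)².
z_α = 1.960 (one-sided α = 0.025); z_β = 1.036 (power 85% → β = 0.15).
n = (2.996 × 198 / 115)² = 26.61
Round up: n = 27.

n = 27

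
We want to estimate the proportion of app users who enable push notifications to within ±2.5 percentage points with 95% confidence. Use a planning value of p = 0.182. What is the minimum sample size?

916

For a proportion with margin E = 0.025 at 95% confidence, z = 1.960.
n = p̂(1−p̂)(z/E)² = 0.182 × 0.818 × (1.960/0.025)² = 915.08
Round up: n = 916.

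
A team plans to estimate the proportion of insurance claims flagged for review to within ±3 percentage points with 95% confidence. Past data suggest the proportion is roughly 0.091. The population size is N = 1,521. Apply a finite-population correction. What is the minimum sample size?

For a proportion with margin E = 0.03 at 95% confidence, z = 1.960.
n = p̂(1−p̂)(z/E)² = 0.091 × 0.909 × (1.960/0.03)² = 353.08 — call this n₀.
Finite-population correction with N = 1,521: n = n₀ / (1 + (n₀−1)/N) = 353.08 / 1.231 = 286.82
Round up: n = 287.

287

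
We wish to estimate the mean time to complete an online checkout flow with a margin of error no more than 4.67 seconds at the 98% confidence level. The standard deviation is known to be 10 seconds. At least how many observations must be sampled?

25

For a mean, the margin of error is E = z·σ/√n, so n = (zσ/E)².
At 98% confidence, z = 2.326.
n = (2.326 × 10 / 4.67)² = 24.81
Round up: n = 25.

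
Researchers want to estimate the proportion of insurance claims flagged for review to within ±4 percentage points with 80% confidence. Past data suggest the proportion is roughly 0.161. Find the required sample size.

139

For a proportion with margin E = 0.04 at 80% confidence, z = 1.282.
n = p̂(1−p̂)(z/E)² = 0.161 × 0.839 × (1.282/0.04)² = 138.75
Round up: n = 139.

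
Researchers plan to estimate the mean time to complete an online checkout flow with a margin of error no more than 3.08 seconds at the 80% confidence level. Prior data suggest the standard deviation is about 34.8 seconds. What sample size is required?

For a mean, the margin of error is E = z·σ/√n, so n = (zσ/E)².
At 80% confidence, z = 1.282.
n = (1.282 × 34.8 / 3.08)² = 209.81
Round up: n = 210.

n = 210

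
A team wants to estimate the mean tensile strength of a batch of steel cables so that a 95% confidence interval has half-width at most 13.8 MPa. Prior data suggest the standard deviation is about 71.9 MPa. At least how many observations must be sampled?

For a mean, the margin of error is E = z·σ/√n, so n = (zσ/E)².
At 95% confidence, z = 1.960.
n = (1.960 × 71.9 / 13.8)² = 104.28
Round up: n = 105.

105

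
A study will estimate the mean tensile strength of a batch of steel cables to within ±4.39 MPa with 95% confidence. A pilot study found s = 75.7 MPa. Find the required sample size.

1143

For a mean, the margin of error is E = z·σ/√n, so n = (zσ/E)².
At 95% confidence, z = 1.960.
n = (1.960 × 75.7 / 4.39)² = 1142.29
Round up: n = 1143.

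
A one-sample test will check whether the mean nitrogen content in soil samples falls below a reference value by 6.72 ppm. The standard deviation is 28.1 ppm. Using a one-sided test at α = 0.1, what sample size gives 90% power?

115

For a one-sample z-test, n = ((z_α + z_β)·σ/δ)².
z_α = 1.282 (one-sided α = 0.1); z_β = 1.282 (power 90% → β = 0.1).
n = (2.564 × 28.1 / 6.72)² = 114.95
Round up: n = 115.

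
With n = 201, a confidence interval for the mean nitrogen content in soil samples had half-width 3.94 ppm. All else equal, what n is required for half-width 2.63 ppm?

Margin of error scales as 1/√n, so n₂ = n₁·(E₁/E₂)².
n₂ = 201 × (3.94/2.63)² = 201 × 2.244 = 451.04
Round up: n₂ = 452.

452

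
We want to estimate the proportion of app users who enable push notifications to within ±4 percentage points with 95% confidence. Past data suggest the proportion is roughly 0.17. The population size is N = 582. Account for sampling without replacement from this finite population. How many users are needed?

215

For a proportion with margin E = 0.04 at 95% confidence, z = 1.960.
n = p̂(1−p̂)(z/E)² = 0.17 × 0.83 × (1.960/0.04)² = 338.78 — call this n₀.
Finite-population correction with N = 582: n = n₀ / (1 + (n₀−1)/N) = 338.78 / 1.58 = 214.42
Round up: n = 215.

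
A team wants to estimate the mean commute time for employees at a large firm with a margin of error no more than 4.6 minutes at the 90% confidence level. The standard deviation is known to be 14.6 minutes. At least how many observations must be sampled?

28

For a mean, the margin of error is E = z·σ/√n, so n = (zσ/E)².
At 90% confidence, z = 1.645.
n = (1.645 × 14.6 / 4.6)² = 27.26
Round up: n = 28.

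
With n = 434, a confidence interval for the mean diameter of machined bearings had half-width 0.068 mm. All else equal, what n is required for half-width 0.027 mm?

Margin of error scales as 1/√n, so n₂ = n₁·(E₁/E₂)².
n₂ = 434 × (0.068/0.027)² = 434 × 6.343 = 2752.86
Round up: n₂ = 2753.

2753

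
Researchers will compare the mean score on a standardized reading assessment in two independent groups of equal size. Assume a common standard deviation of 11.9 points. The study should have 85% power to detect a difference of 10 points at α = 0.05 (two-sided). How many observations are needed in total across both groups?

For two equal groups, n per group = 2·((z_{α/2} + z_β)·σ/δ)².
z_{α/2} = 1.960; z_β = 1.036 (power 85%).
n = 2 × (2.996 × 11.9 / 10)² = 2 × 12.71 = 25.42
Round up: n = 26 per group.
Total across both groups: 2 × 26 = 52.

52 total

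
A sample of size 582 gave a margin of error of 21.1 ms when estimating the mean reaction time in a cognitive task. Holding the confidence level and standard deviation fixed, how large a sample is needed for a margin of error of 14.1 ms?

Margin of error scales as 1/√n, so n₂ = n₁·(E₁/E₂)².
n₂ = 582 × (21.1/14.1)² = 582 × 2.239 = 1303.10
Round up: n₂ = 1304.

n = 1304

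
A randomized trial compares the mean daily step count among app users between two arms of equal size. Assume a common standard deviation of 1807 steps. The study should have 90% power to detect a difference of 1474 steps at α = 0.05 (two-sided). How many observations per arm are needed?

For two equal groups, n per group = 2·((z_{α/2} + z_β)·σ/δ)².
z_{α/2} = 1.960; z_β = 1.282 (power 90%).
n = 2 × (3.242 × 1807 / 1474)² = 2 × 15.80 = 31.60
Round up: n = 32 per group.

32 per group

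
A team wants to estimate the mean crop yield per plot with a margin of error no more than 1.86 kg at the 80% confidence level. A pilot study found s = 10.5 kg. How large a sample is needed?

For a mean, the margin of error is E = z·σ/√n, so n = (zσ/E)².
At 80% confidence, z = 1.282.
n = (1.282 × 10.5 / 1.86)² = 52.38
Round up: n = 53.

n = 53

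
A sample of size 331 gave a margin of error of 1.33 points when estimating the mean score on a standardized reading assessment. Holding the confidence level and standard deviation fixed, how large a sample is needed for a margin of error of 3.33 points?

53

Margin of error scales as 1/√n, so n₂ = n₁·(E₁/E₂)².
n₂ = 331 × (1.33/3.33)² = 331 × 0.1595 = 52.79
Round up: n₂ = 53.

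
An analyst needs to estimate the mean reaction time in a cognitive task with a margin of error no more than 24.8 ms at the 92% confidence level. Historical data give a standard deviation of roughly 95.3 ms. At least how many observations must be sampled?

46

For a mean, the margin of error is E = z·σ/√n, so n = (zσ/E)².
At 92% confidence, z = 1.751.
n = (1.751 × 95.3 / 24.8)² = 45.27
Round up: n = 46.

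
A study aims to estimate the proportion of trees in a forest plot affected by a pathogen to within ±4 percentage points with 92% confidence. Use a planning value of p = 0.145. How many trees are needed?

For a proportion with margin E = 0.04 at 92% confidence, z = 1.751.
n = p̂(1−p̂)(z/E)² = 0.145 × 0.855 × (1.751/0.04)² = 237.57
Round up: n = 238.

n = 238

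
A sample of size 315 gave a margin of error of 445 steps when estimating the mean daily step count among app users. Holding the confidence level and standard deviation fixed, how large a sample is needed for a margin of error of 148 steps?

2848

Margin of error scales as 1/√n, so n₂ = n₁·(E₁/E₂)².
n₂ = 315 × (445/148)² = 315 × 9.041 = 2847.91
Round up: n₂ = 2848.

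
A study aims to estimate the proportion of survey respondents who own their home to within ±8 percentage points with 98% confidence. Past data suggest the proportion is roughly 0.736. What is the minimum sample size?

165

For a proportion with margin E = 0.08 at 98% confidence, z = 2.326.
n = p̂(1−p̂)(z/E)² = 0.736 × 0.264 × (2.326/0.08)² = 164.26
Round up: n = 165.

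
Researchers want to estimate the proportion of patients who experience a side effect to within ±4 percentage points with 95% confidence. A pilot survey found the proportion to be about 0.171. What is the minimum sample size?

n = 341

For a proportion with margin E = 0.04 at 95% confidence, z = 1.960.
n = p̂(1−p̂)(z/E)² = 0.171 × 0.829 × (1.960/0.04)² = 340.36
Round up: n = 341.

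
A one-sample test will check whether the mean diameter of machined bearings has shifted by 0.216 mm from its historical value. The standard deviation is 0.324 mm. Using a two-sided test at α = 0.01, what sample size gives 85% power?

For a one-sample z-test, n = ((z_{α/2} + z_β)·σ/δ)².
z_{α/2} = 2.576 (two-sided α = 0.01); z_β = 1.036 (power 85% → β = 0.15).
n = (3.612 × 0.324 / 0.216)² = 29.35
Round up: n = 30.

30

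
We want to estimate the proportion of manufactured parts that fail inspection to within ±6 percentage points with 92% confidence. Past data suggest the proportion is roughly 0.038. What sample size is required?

For a proportion with margin E = 0.06 at 92% confidence, z = 1.751.
n = p̂(1−p̂)(z/E)² = 0.038 × 0.962 × (1.751/0.06)² = 31.13
Round up: n = 32.

32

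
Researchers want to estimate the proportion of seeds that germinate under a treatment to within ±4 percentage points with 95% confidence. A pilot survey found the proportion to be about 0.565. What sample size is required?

For a proportion with margin E = 0.04 at 95% confidence, z = 1.960.
n = p̂(1−p̂)(z/E)² = 0.565 × 0.435 × (1.960/0.04)² = 590.11
Round up: n = 591.

591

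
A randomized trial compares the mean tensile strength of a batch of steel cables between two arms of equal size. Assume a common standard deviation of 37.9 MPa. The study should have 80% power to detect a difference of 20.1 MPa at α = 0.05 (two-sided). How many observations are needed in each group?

56 per group

For two equal groups, n per group = 2·((z_{α/2} + z_β)·σ/δ)².
z_{α/2} = 1.960; z_β = 0.842 (power 80%).
n = 2 × (2.802 × 37.9 / 20.1)² = 2 × 27.91 = 55.82
Round up: n = 56 per group.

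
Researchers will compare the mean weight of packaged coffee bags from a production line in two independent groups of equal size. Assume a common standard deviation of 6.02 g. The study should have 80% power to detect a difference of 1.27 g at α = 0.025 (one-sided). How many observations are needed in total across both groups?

For two equal groups, n per group = 2·((z_α + z_β)·σ/δ)².
z_α = 1.960; z_β = 0.842 (power 80%).
n = 2 × (2.802 × 6.02 / 1.27)² = 2 × 176.41 = 352.82
Round up: n = 353 per group.
Total across both groups: 2 × 353 = 706.

706 total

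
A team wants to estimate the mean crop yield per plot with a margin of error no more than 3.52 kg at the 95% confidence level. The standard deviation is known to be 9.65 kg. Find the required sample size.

n = 29

For a mean, the margin of error is E = z·σ/√n, so n = (zσ/E)².
At 95% confidence, z = 1.960.
n = (1.960 × 9.65 / 3.52)² = 28.87
Round up: n = 29.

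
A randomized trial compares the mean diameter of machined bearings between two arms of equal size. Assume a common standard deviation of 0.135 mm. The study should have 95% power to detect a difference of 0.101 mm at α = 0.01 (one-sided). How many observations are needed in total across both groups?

114 total

For two equal groups, n per group = 2·((z_α + z_β)·σ/δ)².
z_α = 2.326; z_β = 1.645 (power 95%).
n = 2 × (3.971 × 0.135 / 0.101)² = 2 × 28.17 = 56.34
Round up: n = 57 per group.
Total across both groups: 2 × 57 = 114.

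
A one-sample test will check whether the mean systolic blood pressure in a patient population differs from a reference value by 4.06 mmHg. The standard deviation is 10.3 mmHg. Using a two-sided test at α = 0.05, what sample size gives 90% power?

For a one-sample z-test, n = ((z_{α/2} + z_β)·σ/δ)².
z_{α/2} = 1.960 (two-sided α = 0.05); z_β = 1.282 (power 90% → β = 0.1).
n = (3.242 × 10.3 / 4.06)² = 67.65
Round up: n = 68.

n = 68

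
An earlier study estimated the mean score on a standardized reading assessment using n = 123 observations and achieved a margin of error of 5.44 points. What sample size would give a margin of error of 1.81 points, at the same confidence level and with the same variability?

Margin of error scales as 1/√n, so n₂ = n₁·(E₁/E₂)².
n₂ = 123 × (5.44/1.81)² = 123 × 9.033 = 1111.06
Round up: n₂ = 1112.

n = 1112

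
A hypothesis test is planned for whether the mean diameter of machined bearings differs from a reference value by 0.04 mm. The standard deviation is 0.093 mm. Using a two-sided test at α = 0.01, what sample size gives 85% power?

For a one-sample z-test, n = ((z_{α/2} + z_β)·σ/δ)².
z_{α/2} = 2.576 (two-sided α = 0.01); z_β = 1.036 (power 85% → β = 0.15).
n = (3.612 × 0.093 / 0.04)² = 70.52
Round up: n = 71.

71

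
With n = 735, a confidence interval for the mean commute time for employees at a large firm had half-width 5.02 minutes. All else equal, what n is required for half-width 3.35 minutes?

Margin of error scales as 1/√n, so n₂ = n₁·(E₁/E₂)².
n₂ = 735 × (5.02/3.35)² = 735 × 2.246 = 1650.81
Round up: n₂ = 1651.

1651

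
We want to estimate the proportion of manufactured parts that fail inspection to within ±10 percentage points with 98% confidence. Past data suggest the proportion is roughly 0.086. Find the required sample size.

43

For a proportion with margin E = 0.1 at 98% confidence, z = 2.326.
n = p̂(1−p̂)(z/E)² = 0.086 × 0.914 × (2.326/0.1)² = 42.53
Round up: n = 43.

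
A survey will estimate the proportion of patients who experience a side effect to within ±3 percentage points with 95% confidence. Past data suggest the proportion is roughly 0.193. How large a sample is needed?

For a proportion with margin E = 0.03 at 95% confidence, z = 1.960.
n = p̂(1−p̂)(z/E)² = 0.193 × 0.807 × (1.960/0.03)² = 664.81
Round up: n = 665.

665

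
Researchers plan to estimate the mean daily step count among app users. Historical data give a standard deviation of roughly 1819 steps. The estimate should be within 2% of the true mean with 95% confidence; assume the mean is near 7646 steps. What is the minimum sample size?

544

For a mean, the margin of error is E = z·σ/√n, so n = (zσ/E)².
At 95% confidence, z = 1.960.
E = 2% of 7646 = 152.9 steps.
n = (1.960 × 1819 / 152.9)² = 543.56
Round up: n = 544.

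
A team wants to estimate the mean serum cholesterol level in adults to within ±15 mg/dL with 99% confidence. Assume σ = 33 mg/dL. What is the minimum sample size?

For a mean, the margin of error is E = z·σ/√n, so n = (zσ/E)².
At 99% confidence, z = 2.576.
n = (2.576 × 33 / 15)² = 32.12
Round up: n = 33.

33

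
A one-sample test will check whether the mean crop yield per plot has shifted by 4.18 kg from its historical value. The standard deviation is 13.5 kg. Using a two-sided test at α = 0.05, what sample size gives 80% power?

For a one-sample z-test, n = ((z_{α/2} + z_β)·σ/δ)².
z_{α/2} = 1.960 (two-sided α = 0.05); z_β = 0.842 (power 80% → β = 0.2).
n = (2.802 × 13.5 / 4.18)² = 81.89
Round up: n = 82.

n = 82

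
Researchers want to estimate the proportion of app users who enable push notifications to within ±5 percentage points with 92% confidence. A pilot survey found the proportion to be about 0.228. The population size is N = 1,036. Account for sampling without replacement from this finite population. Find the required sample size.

For a proportion with margin E = 0.05 at 92% confidence, z = 1.751.
n = p̂(1−p̂)(z/E)² = 0.228 × 0.772 × (1.751/0.05)² = 215.87 — call this n₀.
Finite-population correction with N = 1,036: n = n₀ / (1 + (n₀−1)/N) = 215.87 / 1.207 = 178.85
Round up: n = 179.

179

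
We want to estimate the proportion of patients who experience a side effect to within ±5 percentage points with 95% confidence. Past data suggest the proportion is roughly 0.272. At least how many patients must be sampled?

For a proportion with margin E = 0.05 at 95% confidence, z = 1.960.
n = p̂(1−p̂)(z/E)² = 0.272 × 0.728 × (1.960/0.05)² = 304.28
Round up: n = 305.

305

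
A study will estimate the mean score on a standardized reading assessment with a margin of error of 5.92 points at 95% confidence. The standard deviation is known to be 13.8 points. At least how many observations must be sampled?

For a mean, the margin of error is E = z·σ/√n, so n = (zσ/E)².
At 95% confidence, z = 1.960.
n = (1.960 × 13.8 / 5.92)² = 20.88
Round up: n = 21.

21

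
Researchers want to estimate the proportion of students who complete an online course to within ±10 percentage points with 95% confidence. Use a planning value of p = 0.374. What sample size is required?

90

For a proportion with margin E = 0.1 at 95% confidence, z = 1.960.
n = p̂(1−p̂)(z/E)² = 0.374 × 0.626 × (1.960/0.1)² = 89.94
Round up: n = 90.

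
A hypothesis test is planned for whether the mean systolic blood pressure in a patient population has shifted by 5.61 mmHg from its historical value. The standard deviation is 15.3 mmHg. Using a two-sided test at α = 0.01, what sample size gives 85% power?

98

For a one-sample z-test, n = ((z_{α/2} + z_β)·σ/δ)².
z_{α/2} = 2.576 (two-sided α = 0.01); z_β = 1.036 (power 85% → β = 0.15).
n = (3.612 × 15.3 / 5.61)² = 97.04
Round up: n = 98.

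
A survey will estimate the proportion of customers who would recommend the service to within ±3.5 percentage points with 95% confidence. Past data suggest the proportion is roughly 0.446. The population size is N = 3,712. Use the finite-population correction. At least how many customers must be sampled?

n = 642

For a proportion with margin E = 0.035 at 95% confidence, z = 1.960.
n = p̂(1−p̂)(z/E)² = 0.446 × 0.554 × (1.960/0.035)² = 774.86 — call this n₀.
Finite-population correction with N = 3,712: n = n₀ / (1 + (n₀−1)/N) = 774.86 / 1.208 = 641.44
Round up: n = 642.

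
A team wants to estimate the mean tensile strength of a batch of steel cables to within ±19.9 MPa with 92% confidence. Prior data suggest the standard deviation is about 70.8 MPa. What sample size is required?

For a mean, the margin of error is E = z·σ/√n, so n = (zσ/E)².
At 92% confidence, z = 1.751.
n = (1.751 × 70.8 / 19.9)² = 38.81
Round up: n = 39.

39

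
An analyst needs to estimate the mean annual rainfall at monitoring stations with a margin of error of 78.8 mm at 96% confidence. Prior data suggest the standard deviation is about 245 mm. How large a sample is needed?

For a mean, the margin of error is E = z·σ/√n, so n = (zσ/E)².
At 96% confidence, z = 2.054.
n = (2.054 × 245 / 78.8)² = 40.78
Round up: n = 41.

n = 41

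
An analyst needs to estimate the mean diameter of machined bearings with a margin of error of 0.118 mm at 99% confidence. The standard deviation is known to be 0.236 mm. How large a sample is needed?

27

For a mean, the margin of error is E = z·σ/√n, so n = (zσ/E)².
At 99% confidence, z = 2.576.
n = (2.576 × 0.236 / 0.118)² = 26.54
Round up: n = 27.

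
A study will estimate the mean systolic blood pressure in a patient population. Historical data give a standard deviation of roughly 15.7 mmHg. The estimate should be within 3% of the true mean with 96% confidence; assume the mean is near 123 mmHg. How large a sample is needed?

77

For a mean, the margin of error is E = z·σ/√n, so n = (zσ/E)².
At 96% confidence, z = 2.054.
E = 3% of 123 = 3.69 mmHg.
n = (2.054 × 15.7 / 3.69)² = 76.37
Round up: n = 77.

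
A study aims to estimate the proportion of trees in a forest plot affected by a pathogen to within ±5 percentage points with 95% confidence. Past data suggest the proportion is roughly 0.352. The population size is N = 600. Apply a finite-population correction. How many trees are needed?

n = 222

For a proportion with margin E = 0.05 at 95% confidence, z = 1.960.
n = p̂(1−p̂)(z/E)² = 0.352 × 0.648 × (1.960/0.05)² = 350.50 — call this n₀.
Finite-population correction with N = 600: n = n₀ / (1 + (n₀−1)/N) = 350.50 / 1.583 = 221.42
Round up: n = 222.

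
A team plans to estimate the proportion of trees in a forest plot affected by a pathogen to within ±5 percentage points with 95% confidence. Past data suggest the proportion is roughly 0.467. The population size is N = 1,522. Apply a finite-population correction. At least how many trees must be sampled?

For a proportion with margin E = 0.05 at 95% confidence, z = 1.960.
n = p̂(1−p̂)(z/E)² = 0.467 × 0.533 × (1.960/0.05)² = 382.49 — call this n₀.
Finite-population correction with N = 1,522: n = n₀ / (1 + (n₀−1)/N) = 382.49 / 1.251 = 305.75
Round up: n = 306.

306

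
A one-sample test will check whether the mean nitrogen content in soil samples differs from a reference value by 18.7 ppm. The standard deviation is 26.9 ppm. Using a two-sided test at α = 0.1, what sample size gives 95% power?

23

For a one-sample z-test, n = ((z_{α/2} + z_β)·σ/δ)².
z_{α/2} = 1.645 (two-sided α = 0.1); z_β = 1.645 (power 95% → β = 0.05).
n = (3.290 × 26.9 / 18.7)² = 22.40
Round up: n = 23.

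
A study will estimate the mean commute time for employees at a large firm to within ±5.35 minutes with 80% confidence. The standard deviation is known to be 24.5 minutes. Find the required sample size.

35

For a mean, the margin of error is E = z·σ/√n, so n = (zσ/E)².
At 80% confidence, z = 1.282.
n = (1.282 × 24.5 / 5.35)² = 34.47
Round up: n = 35.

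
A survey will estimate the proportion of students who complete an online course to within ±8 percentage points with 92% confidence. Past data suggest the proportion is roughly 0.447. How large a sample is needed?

n = 119

For a proportion with margin E = 0.08 at 92% confidence, z = 1.751.
n = p̂(1−p̂)(z/E)² = 0.447 × 0.553 × (1.751/0.08)² = 118.42
Round up: n = 119.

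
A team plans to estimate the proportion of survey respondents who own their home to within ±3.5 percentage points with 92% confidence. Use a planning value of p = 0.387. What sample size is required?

For a proportion with margin E = 0.035 at 92% confidence, z = 1.751.
n = p̂(1−p̂)(z/E)² = 0.387 × 0.613 × (1.751/0.035)² = 593.76
Round up: n = 594.

594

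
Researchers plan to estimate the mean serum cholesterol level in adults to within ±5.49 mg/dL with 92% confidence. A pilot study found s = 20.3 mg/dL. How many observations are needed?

For a mean, the margin of error is E = z·σ/√n, so n = (zσ/E)².
At 92% confidence, z = 1.751.
n = (1.751 × 20.3 / 5.49)² = 41.92
Round up: n = 42.

n = 42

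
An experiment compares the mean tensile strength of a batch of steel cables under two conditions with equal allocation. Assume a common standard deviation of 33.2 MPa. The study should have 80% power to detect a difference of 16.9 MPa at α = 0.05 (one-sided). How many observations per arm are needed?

For two equal groups, n per group = 2·((z_α + z_β)·σ/δ)².
z_α = 1.645; z_β = 0.842 (power 80%).
n = 2 × (2.487 × 33.2 / 16.9)² = 2 × 23.87 = 47.74
Round up: n = 48 per group.

48 per group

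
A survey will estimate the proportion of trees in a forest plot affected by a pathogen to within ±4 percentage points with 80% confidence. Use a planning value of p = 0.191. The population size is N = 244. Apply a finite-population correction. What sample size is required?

n = 97

For a proportion with margin E = 0.04 at 80% confidence, z = 1.282.
n = p̂(1−p̂)(z/E)² = 0.191 × 0.809 × (1.282/0.04)² = 158.72 — call this n₀.
Finite-population correction with N = 244: n = n₀ / (1 + (n₀−1)/N) = 158.72 / 1.646 = 96.43
Round up: n = 97.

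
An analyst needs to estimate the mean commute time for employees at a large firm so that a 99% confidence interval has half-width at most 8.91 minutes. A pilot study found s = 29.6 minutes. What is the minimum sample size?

For a mean, the margin of error is E = z·σ/√n, so n = (zσ/E)².
At 99% confidence, z = 2.576.
n = (2.576 × 29.6 / 8.91)² = 73.24
Round up: n = 74.

n = 74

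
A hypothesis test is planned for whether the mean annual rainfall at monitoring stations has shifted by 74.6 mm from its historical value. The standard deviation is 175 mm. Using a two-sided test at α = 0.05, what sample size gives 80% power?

44

For a one-sample z-test, n = ((z_{α/2} + z_β)·σ/δ)².
z_{α/2} = 1.960 (two-sided α = 0.05); z_β = 0.842 (power 80% → β = 0.2).
n = (2.802 × 175 / 74.6)² = 43.21
Round up: n = 44.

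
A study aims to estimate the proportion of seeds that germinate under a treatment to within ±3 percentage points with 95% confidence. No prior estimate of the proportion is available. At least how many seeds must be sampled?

For a proportion with margin E = 0.03 at 95% confidence, z = 1.960.
With no prior estimate, use p = 0.5, which maximizes p(1−p) at 0.25.
n = 0.25 × (z/E)² = 0.25 × (1.960/0.03)² = 1067.11
Round up: n = 1068.

1068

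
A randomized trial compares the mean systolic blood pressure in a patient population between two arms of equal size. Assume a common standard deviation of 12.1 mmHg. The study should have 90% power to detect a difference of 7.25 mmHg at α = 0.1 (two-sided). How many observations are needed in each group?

For two equal groups, n per group = 2·((z_{α/2} + z_β)·σ/δ)².
z_{α/2} = 1.645; z_β = 1.282 (power 90%).
n = 2 × (2.927 × 12.1 / 7.25)² = 2 × 23.86 = 47.72
Round up: n = 48 per group.

48 per group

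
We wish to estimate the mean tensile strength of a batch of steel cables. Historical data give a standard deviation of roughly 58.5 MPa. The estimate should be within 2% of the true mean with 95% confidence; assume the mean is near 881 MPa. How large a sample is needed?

43

For a mean, the margin of error is E = z·σ/√n, so n = (zσ/E)².
At 95% confidence, z = 1.960.
E = 2% of 881 = 17.62 MPa.
n = (1.960 × 58.5 / 17.62)² = 42.35
Round up: n = 43.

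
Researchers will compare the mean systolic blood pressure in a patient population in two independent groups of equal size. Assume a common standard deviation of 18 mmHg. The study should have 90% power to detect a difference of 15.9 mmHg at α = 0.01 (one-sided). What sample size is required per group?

34 per group

For two equal groups, n per group = 2·((z_α + z_β)·σ/δ)².
z_α = 2.326; z_β = 1.282 (power 90%).
n = 2 × (3.608 × 18 / 15.9)² = 2 × 16.68 = 33.36
Round up: n = 34 per group.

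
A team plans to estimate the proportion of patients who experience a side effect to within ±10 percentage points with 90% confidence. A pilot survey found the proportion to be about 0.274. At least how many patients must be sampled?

54

For a proportion with margin E = 0.1 at 90% confidence, z = 1.645.
n = p̂(1−p̂)(z/E)² = 0.274 × 0.726 × (1.645/0.1)² = 53.83
Round up: n = 54.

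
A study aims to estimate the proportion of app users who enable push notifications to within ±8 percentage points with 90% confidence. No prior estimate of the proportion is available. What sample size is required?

For a proportion with margin E = 0.08 at 90% confidence, z = 1.645.
With no prior estimate, use p = 0.5, which maximizes p(1−p) at 0.25.
n = 0.25 × (z/E)² = 0.25 × (1.645/0.08)² = 105.70
Round up: n = 106.

106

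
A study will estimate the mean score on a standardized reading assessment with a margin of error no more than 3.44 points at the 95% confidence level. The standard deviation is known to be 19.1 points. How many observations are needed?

119

For a mean, the margin of error is E = z·σ/√n, so n = (zσ/E)².
At 95% confidence, z = 1.960.
n = (1.960 × 19.1 / 3.44)² = 118.43
Round up: n = 119.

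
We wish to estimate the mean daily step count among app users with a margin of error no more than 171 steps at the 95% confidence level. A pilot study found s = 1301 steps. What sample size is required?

223

For a mean, the margin of error is E = z·σ/√n, so n = (zσ/E)².
At 95% confidence, z = 1.960.
n = (1.960 × 1301 / 171)² = 222.37
Round up: n = 223.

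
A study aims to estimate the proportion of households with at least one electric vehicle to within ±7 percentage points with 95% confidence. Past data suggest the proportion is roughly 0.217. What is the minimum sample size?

134

For a proportion with margin E = 0.07 at 95% confidence, z = 1.960.
n = p̂(1−p̂)(z/E)² = 0.217 × 0.783 × (1.960/0.07)² = 133.21
Round up: n = 134.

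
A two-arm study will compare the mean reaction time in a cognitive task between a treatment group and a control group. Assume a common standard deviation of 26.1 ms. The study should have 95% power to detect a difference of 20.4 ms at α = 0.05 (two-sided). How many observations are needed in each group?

For two equal groups, n per group = 2·((z_{α/2} + z_β)·σ/δ)².
z_{α/2} = 1.960; z_β = 1.645 (power 95%).
n = 2 × (3.605 × 26.1 / 20.4)² = 2 × 21.27 = 42.54
Round up: n = 43 per group.

43 per group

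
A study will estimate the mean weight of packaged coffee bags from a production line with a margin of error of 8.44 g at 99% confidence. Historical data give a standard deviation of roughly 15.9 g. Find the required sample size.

For a mean, the margin of error is E = z·σ/√n, so n = (zσ/E)².
At 99% confidence, z = 2.576.
n = (2.576 × 15.9 / 8.44)² = 23.55
Round up: n = 24.

24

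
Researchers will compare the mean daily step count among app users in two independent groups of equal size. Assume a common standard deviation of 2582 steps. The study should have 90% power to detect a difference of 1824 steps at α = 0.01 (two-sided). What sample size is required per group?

For two equal groups, n per group = 2·((z_{α/2} + z_β)·σ/δ)².
z_{α/2} = 2.576; z_β = 1.282 (power 90%).
n = 2 × (3.858 × 2582 / 1824)² = 2 × 29.83 = 59.66
Round up: n = 60 per group.

60 per group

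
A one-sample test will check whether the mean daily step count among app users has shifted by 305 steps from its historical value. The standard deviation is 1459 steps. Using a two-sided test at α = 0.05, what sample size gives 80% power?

For a one-sample z-test, n = ((z_{α/2} + z_β)·σ/δ)².
z_{α/2} = 1.960 (two-sided α = 0.05); z_β = 0.842 (power 80% → β = 0.2).
n = (2.802 × 1459 / 305)² = 179.66
Round up: n = 180.

180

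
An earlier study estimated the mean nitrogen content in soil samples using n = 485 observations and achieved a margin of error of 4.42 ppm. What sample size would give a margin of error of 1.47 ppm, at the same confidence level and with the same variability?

Margin of error scales as 1/√n, so n₂ = n₁·(E₁/E₂)².
n₂ = 485 × (4.42/1.47)² = 485 × 9.041 = 4384.89
Round up: n₂ = 4385.

4385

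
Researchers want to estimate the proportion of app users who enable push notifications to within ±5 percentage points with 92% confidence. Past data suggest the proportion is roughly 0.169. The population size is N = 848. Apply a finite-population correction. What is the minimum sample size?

For a proportion with margin E = 0.05 at 92% confidence, z = 1.751.
n = p̂(1−p̂)(z/E)² = 0.169 × 0.831 × (1.751/0.05)² = 172.23 — call this n₀.
Finite-population correction with N = 848: n = n₀ / (1 + (n₀−1)/N) = 172.23 / 1.202 = 143.29
Round up: n = 144.

n = 144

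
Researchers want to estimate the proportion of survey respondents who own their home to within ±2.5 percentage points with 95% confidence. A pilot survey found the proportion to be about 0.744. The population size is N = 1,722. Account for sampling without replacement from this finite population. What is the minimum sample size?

For a proportion with margin E = 0.025 at 95% confidence, z = 1.960.
n = p̂(1−p̂)(z/E)² = 0.744 × 0.256 × (1.960/0.025)² = 1170.70 — call this n₀.
Finite-population correction with N = 1,722: n = n₀ / (1 + (n₀−1)/N) = 1170.70 / 1.679 = 697.26
Round up: n = 698.

698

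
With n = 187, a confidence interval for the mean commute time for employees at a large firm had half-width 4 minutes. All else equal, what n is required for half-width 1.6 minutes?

Margin of error scales as 1/√n, so n₂ = n₁·(E₁/E₂)².
n₂ = 187 × (4/1.6)² = 187 × 6.25 = 1168.75
Round up: n₂ = 1169.

1169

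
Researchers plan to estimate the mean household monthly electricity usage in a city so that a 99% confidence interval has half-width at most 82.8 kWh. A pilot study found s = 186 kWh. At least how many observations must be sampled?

For a mean, the margin of error is E = z·σ/√n, so n = (zσ/E)².
At 99% confidence, z = 2.576.
n = (2.576 × 186 / 82.8)² = 33.49
Round up: n = 34.

n = 34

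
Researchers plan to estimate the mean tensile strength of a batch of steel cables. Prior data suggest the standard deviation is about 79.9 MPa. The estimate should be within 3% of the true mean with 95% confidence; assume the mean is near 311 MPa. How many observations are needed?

For a mean, the margin of error is E = z·σ/√n, so n = (zσ/E)².
At 95% confidence, z = 1.960.
E = 3% of 311 = 9.33 MPa.
n = (1.960 × 79.9 / 9.33)² = 281.74
Round up: n = 282.

282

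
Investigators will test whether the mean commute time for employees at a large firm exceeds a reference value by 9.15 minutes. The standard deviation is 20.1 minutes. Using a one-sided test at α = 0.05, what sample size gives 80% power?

For a one-sample z-test, n = ((z_α + z_β)·σ/δ)².
z_α = 1.645 (one-sided α = 0.05); z_β = 0.842 (power 80% → β = 0.2).
n = (2.487 × 20.1 / 9.15)² = 29.85
Round up: n = 30.

30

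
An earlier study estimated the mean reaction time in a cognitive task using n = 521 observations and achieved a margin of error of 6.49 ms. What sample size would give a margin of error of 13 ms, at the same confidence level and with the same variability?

Margin of error scales as 1/√n, so n₂ = n₁·(E₁/E₂)².
n₂ = 521 × (6.49/13)² = 521 × 0.2492 = 129.83
Round up: n₂ = 130.

130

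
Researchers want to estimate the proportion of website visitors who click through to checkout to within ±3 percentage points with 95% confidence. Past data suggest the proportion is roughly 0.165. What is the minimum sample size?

For a proportion with margin E = 0.03 at 95% confidence, z = 1.960.
n = p̂(1−p̂)(z/E)² = 0.165 × 0.835 × (1.960/0.03)² = 588.08
Round up: n = 589.

589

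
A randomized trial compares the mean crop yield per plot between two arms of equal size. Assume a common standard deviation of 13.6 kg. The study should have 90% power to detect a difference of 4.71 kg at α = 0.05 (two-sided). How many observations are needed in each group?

176 per group

For two equal groups, n per group = 2·((z_{α/2} + z_β)·σ/δ)².
z_{α/2} = 1.960; z_β = 1.282 (power 90%).
n = 2 × (3.242 × 13.6 / 4.71)² = 2 × 87.63 = 175.26
Round up: n = 176 per group.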